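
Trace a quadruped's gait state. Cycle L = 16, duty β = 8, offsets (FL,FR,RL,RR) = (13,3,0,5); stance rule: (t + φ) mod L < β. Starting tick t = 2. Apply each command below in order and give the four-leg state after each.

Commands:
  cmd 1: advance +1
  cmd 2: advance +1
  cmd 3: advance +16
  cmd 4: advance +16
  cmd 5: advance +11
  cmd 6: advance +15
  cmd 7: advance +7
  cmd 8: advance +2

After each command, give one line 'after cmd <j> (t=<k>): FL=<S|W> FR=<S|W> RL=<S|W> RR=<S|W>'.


after cmd 1 (t=3): FL=S FR=S RL=S RR=W
after cmd 2 (t=4): FL=S FR=S RL=S RR=W
after cmd 3 (t=20): FL=S FR=S RL=S RR=W
after cmd 4 (t=36): FL=S FR=S RL=S RR=W
after cmd 5 (t=47): FL=W FR=S RL=W RR=S
after cmd 6 (t=62): FL=W FR=S RL=W RR=S
after cmd 7 (t=69): FL=S FR=W RL=S RR=W
after cmd 8 (t=71): FL=S FR=W RL=S RR=W

start t=2: FL=W FR=S RL=S RR=S
cmd 1: advance +1 → t=3, phase=(0,6,3,8) → FL=S FR=S RL=S RR=W
cmd 2: advance +1 → t=4, phase=(1,7,4,9) → FL=S FR=S RL=S RR=W
cmd 3: advance +16 → t=20, phase=(1,7,4,9) → FL=S FR=S RL=S RR=W
cmd 4: advance +16 → t=36, phase=(1,7,4,9) → FL=S FR=S RL=S RR=W
cmd 5: advance +11 → t=47, phase=(12,2,15,4) → FL=W FR=S RL=W RR=S
cmd 6: advance +15 → t=62, phase=(11,1,14,3) → FL=W FR=S RL=W RR=S
cmd 7: advance +7 → t=69, phase=(2,8,5,10) → FL=S FR=W RL=S RR=W
cmd 8: advance +2 → t=71, phase=(4,10,7,12) → FL=S FR=W RL=S RR=W


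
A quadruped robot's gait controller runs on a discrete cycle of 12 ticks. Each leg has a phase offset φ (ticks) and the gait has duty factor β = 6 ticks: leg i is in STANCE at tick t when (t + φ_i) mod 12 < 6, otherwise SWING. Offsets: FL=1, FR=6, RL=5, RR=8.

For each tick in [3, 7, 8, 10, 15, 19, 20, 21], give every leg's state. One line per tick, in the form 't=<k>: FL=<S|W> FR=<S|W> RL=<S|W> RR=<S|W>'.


t=3: phase=(4,9,8,11) vs β=6 → FL=S FR=W RL=W RR=W
t=7: phase=(8,1,0,3) vs β=6 → FL=W FR=S RL=S RR=S
t=8: phase=(9,2,1,4) vs β=6 → FL=W FR=S RL=S RR=S
t=10: phase=(11,4,3,6) vs β=6 → FL=W FR=S RL=S RR=W
t=15: phase=(4,9,8,11) vs β=6 → FL=S FR=W RL=W RR=W
t=19: phase=(8,1,0,3) vs β=6 → FL=W FR=S RL=S RR=S
t=20: phase=(9,2,1,4) vs β=6 → FL=W FR=S RL=S RR=S
t=21: phase=(10,3,2,5) vs β=6 → FL=W FR=S RL=S RR=S

t=3: FL=S FR=W RL=W RR=W
t=7: FL=W FR=S RL=S RR=S
t=8: FL=W FR=S RL=S RR=S
t=10: FL=W FR=S RL=S RR=W
t=15: FL=S FR=W RL=W RR=W
t=19: FL=W FR=S RL=S RR=S
t=20: FL=W FR=S RL=S RR=S
t=21: FL=W FR=S RL=S RR=S


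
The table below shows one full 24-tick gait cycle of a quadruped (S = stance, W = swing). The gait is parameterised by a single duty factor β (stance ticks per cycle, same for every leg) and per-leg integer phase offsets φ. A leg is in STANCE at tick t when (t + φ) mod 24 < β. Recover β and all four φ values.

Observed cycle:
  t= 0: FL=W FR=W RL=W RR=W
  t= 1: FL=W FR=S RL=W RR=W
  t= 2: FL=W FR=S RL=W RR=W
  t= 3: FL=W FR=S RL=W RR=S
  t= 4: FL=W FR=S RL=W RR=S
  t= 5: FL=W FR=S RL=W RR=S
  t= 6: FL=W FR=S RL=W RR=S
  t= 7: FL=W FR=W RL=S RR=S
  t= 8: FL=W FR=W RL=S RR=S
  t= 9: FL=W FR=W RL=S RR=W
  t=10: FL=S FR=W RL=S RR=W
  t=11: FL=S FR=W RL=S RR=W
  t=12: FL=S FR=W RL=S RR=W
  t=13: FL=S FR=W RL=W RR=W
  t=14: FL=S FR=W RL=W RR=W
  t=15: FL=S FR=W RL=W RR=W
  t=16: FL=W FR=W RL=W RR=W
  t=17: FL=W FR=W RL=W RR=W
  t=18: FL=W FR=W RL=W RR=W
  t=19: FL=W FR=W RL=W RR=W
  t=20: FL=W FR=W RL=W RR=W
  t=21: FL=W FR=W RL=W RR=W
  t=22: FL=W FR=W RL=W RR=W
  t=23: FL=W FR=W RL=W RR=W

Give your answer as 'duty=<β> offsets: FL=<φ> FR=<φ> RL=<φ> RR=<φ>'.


duty=6 offsets: FL=14 FR=23 RL=17 RR=21

duty β = stance ticks per leg = 6
FL: stance ticks = 6; W→S at t=10 → φ=14
FR: stance ticks = 6; W→S at t=1 → φ=23
RL: stance ticks = 6; W→S at t=7 → φ=17
RR: stance ticks = 6; W→S at t=3 → φ=21


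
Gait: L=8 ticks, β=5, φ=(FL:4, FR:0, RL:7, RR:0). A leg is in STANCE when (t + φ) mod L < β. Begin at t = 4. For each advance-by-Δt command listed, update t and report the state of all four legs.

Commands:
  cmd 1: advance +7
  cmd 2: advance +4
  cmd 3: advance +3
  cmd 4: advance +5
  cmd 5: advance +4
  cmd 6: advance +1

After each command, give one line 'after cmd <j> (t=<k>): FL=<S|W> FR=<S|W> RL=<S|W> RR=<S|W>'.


start t=4: FL=S FR=S RL=S RR=S
cmd 1: advance +7 → t=11, phase=(7,3,2,3) → FL=W FR=S RL=S RR=S
cmd 2: advance +4 → t=15, phase=(3,7,6,7) → FL=S FR=W RL=W RR=W
cmd 3: advance +3 → t=18, phase=(6,2,1,2) → FL=W FR=S RL=S RR=S
cmd 4: advance +5 → t=23, phase=(3,7,6,7) → FL=S FR=W RL=W RR=W
cmd 5: advance +4 → t=27, phase=(7,3,2,3) → FL=W FR=S RL=S RR=S
cmd 6: advance +1 → t=28, phase=(0,4,3,4) → FL=S FR=S RL=S RR=S

after cmd 1 (t=11): FL=W FR=S RL=S RR=S
after cmd 2 (t=15): FL=S FR=W RL=W RR=W
after cmd 3 (t=18): FL=W FR=S RL=S RR=S
after cmd 4 (t=23): FL=S FR=W RL=W RR=W
after cmd 5 (t=27): FL=W FR=S RL=S RR=S
after cmd 6 (t=28): FL=S FR=S RL=S RR=S


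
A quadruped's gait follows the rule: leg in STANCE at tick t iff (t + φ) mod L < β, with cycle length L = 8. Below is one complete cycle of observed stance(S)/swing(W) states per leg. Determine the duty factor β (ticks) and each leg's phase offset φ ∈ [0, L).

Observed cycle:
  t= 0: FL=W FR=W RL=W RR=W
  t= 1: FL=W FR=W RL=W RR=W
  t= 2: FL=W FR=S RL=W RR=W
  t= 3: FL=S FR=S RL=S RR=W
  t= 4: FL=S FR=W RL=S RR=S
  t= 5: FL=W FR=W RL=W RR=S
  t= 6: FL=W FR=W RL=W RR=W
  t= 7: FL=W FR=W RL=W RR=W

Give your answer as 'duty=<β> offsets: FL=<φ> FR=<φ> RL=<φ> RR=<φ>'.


duty β = stance ticks per leg = 2
FL: stance ticks = 2; W→S at t=3 → φ=5
FR: stance ticks = 2; W→S at t=2 → φ=6
RL: stance ticks = 2; W→S at t=3 → φ=5
RR: stance ticks = 2; W→S at t=4 → φ=4

duty=2 offsets: FL=5 FR=6 RL=5 RR=4


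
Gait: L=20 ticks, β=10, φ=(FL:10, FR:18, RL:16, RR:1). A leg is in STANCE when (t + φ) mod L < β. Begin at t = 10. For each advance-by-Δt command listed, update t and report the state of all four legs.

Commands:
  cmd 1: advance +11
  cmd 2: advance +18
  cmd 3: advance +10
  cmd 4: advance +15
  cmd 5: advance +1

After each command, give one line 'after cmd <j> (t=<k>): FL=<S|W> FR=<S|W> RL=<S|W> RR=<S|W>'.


after cmd 1 (t=21): FL=W FR=W RL=W RR=S
after cmd 2 (t=39): FL=S FR=W RL=W RR=S
after cmd 3 (t=49): FL=W FR=S RL=S RR=W
after cmd 4 (t=64): FL=W FR=S RL=S RR=S
after cmd 5 (t=65): FL=W FR=S RL=S RR=S

start t=10: FL=S FR=S RL=S RR=W
cmd 1: advance +11 → t=21, phase=(11,19,17,2) → FL=W FR=W RL=W RR=S
cmd 2: advance +18 → t=39, phase=(9,17,15,0) → FL=S FR=W RL=W RR=S
cmd 3: advance +10 → t=49, phase=(19,7,5,10) → FL=W FR=S RL=S RR=W
cmd 4: advance +15 → t=64, phase=(14,2,0,5) → FL=W FR=S RL=S RR=S
cmd 5: advance +1 → t=65, phase=(15,3,1,6) → FL=W FR=S RL=S RR=S


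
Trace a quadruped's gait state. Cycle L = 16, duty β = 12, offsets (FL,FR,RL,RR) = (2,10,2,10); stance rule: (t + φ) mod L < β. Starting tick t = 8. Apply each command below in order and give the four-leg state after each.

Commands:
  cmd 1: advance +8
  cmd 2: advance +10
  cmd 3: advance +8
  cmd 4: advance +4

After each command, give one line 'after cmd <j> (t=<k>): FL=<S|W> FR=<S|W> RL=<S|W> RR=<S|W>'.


start t=8: FL=S FR=S RL=S RR=S
cmd 1: advance +8 → t=16, phase=(2,10,2,10) → FL=S FR=S RL=S RR=S
cmd 2: advance +10 → t=26, phase=(12,4,12,4) → FL=W FR=S RL=W RR=S
cmd 3: advance +8 → t=34, phase=(4,12,4,12) → FL=S FR=W RL=S RR=W
cmd 4: advance +4 → t=38, phase=(8,0,8,0) → FL=S FR=S RL=S RR=S

after cmd 1 (t=16): FL=S FR=S RL=S RR=S
after cmd 2 (t=26): FL=W FR=S RL=W RR=S
after cmd 3 (t=34): FL=S FR=W RL=S RR=W
after cmd 4 (t=38): FL=S FR=S RL=S RR=S


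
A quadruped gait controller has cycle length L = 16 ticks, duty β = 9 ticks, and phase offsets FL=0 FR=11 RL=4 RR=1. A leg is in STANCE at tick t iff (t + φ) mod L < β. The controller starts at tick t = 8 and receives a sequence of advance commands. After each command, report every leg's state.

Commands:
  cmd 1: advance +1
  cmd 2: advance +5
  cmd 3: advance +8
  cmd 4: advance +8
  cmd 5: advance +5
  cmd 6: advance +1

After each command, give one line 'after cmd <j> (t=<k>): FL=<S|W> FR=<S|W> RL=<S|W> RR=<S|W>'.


start t=8: FL=S FR=S RL=W RR=W
cmd 1: advance +1 → t=9, phase=(9,4,13,10) → FL=W FR=S RL=W RR=W
cmd 2: advance +5 → t=14, phase=(14,9,2,15) → FL=W FR=W RL=S RR=W
cmd 3: advance +8 → t=22, phase=(6,1,10,7) → FL=S FR=S RL=W RR=S
cmd 4: advance +8 → t=30, phase=(14,9,2,15) → FL=W FR=W RL=S RR=W
cmd 5: advance +5 → t=35, phase=(3,14,7,4) → FL=S FR=W RL=S RR=S
cmd 6: advance +1 → t=36, phase=(4,15,8,5) → FL=S FR=W RL=S RR=S

after cmd 1 (t=9): FL=W FR=S RL=W RR=W
after cmd 2 (t=14): FL=W FR=W RL=S RR=W
after cmd 3 (t=22): FL=S FR=S RL=W RR=S
after cmd 4 (t=30): FL=W FR=W RL=S RR=W
after cmd 5 (t=35): FL=S FR=W RL=S RR=S
after cmd 6 (t=36): FL=S FR=W RL=S RR=S


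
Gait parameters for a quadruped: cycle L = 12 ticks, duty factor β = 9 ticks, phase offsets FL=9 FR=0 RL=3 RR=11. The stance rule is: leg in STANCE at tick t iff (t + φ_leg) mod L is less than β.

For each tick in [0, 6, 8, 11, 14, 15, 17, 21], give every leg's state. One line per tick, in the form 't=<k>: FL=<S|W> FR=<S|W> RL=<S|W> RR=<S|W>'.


t=0: phase=(9,0,3,11) vs β=9 → FL=W FR=S RL=S RR=W
t=6: phase=(3,6,9,5) vs β=9 → FL=S FR=S RL=W RR=S
t=8: phase=(5,8,11,7) vs β=9 → FL=S FR=S RL=W RR=S
t=11: phase=(8,11,2,10) vs β=9 → FL=S FR=W RL=S RR=W
t=14: phase=(11,2,5,1) vs β=9 → FL=W FR=S RL=S RR=S
t=15: phase=(0,3,6,2) vs β=9 → FL=S FR=S RL=S RR=S
t=17: phase=(2,5,8,4) vs β=9 → FL=S FR=S RL=S RR=S
t=21: phase=(6,9,0,8) vs β=9 → FL=S FR=W RL=S RR=S

t=0: FL=W FR=S RL=S RR=W
t=6: FL=S FR=S RL=W RR=S
t=8: FL=S FR=S RL=W RR=S
t=11: FL=S FR=W RL=S RR=W
t=14: FL=W FR=S RL=S RR=S
t=15: FL=S FR=S RL=S RR=S
t=17: FL=S FR=S RL=S RR=S
t=21: FL=S FR=W RL=S RR=S


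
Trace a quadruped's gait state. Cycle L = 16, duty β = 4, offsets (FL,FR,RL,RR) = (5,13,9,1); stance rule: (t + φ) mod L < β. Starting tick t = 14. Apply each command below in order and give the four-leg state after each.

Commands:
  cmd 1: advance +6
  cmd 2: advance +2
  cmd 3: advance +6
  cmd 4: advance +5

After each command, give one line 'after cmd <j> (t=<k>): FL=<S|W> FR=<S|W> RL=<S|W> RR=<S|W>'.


after cmd 1 (t=20): FL=W FR=S RL=W RR=W
after cmd 2 (t=22): FL=W FR=S RL=W RR=W
after cmd 3 (t=28): FL=S FR=W RL=W RR=W
after cmd 4 (t=33): FL=W FR=W RL=W RR=S

start t=14: FL=S FR=W RL=W RR=W
cmd 1: advance +6 → t=20, phase=(9,1,13,5) → FL=W FR=S RL=W RR=W
cmd 2: advance +2 → t=22, phase=(11,3,15,7) → FL=W FR=S RL=W RR=W
cmd 3: advance +6 → t=28, phase=(1,9,5,13) → FL=S FR=W RL=W RR=W
cmd 4: advance +5 → t=33, phase=(6,14,10,2) → FL=W FR=W RL=W RR=S


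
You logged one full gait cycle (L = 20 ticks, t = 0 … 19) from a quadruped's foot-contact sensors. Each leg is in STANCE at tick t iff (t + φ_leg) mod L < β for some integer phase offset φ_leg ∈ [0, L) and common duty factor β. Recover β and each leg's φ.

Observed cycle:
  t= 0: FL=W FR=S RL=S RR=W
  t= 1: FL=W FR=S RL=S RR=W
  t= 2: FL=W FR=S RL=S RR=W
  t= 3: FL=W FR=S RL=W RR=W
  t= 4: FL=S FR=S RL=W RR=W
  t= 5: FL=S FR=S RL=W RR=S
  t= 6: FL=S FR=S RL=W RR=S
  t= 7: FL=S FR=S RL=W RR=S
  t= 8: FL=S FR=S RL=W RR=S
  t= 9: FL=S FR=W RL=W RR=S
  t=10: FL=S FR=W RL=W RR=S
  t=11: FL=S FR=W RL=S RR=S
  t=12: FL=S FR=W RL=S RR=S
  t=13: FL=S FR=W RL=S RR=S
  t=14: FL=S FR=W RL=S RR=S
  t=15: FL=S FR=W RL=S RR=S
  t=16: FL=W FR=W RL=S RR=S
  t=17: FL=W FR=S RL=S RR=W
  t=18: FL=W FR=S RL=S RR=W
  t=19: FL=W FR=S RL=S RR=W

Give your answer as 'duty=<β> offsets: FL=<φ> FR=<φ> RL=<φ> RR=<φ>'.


duty β = stance ticks per leg = 12
FL: stance ticks = 12; W→S at t=4 → φ=16
FR: stance ticks = 12; W→S at t=17 → φ=3
RL: stance ticks = 12; W→S at t=11 → φ=9
RR: stance ticks = 12; W→S at t=5 → φ=15

duty=12 offsets: FL=16 FR=3 RL=9 RR=15


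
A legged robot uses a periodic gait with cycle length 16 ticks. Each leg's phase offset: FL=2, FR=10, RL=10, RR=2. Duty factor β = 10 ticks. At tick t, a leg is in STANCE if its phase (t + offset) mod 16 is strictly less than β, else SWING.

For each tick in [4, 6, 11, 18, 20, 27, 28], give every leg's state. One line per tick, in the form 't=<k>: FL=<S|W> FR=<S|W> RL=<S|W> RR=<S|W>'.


t=4: FL=S FR=W RL=W RR=S
t=6: FL=S FR=S RL=S RR=S
t=11: FL=W FR=S RL=S RR=W
t=18: FL=S FR=W RL=W RR=S
t=20: FL=S FR=W RL=W RR=S
t=27: FL=W FR=S RL=S RR=W
t=28: FL=W FR=S RL=S RR=W

t=4: phase=(6,14,14,6) vs β=10 → FL=S FR=W RL=W RR=S
t=6: phase=(8,0,0,8) vs β=10 → FL=S FR=S RL=S RR=S
t=11: phase=(13,5,5,13) vs β=10 → FL=W FR=S RL=S RR=W
t=18: phase=(4,12,12,4) vs β=10 → FL=S FR=W RL=W RR=S
t=20: phase=(6,14,14,6) vs β=10 → FL=S FR=W RL=W RR=S
t=27: phase=(13,5,5,13) vs β=10 → FL=W FR=S RL=S RR=W
t=28: phase=(14,6,6,14) vs β=10 → FL=W FR=S RL=S RR=W


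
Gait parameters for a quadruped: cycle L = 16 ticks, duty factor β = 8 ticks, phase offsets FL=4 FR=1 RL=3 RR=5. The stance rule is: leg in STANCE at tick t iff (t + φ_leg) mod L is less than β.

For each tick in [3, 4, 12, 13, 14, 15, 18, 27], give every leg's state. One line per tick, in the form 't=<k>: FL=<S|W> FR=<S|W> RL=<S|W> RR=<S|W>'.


t=3: phase=(7,4,6,8) vs β=8 → FL=S FR=S RL=S RR=W
t=4: phase=(8,5,7,9) vs β=8 → FL=W FR=S RL=S RR=W
t=12: phase=(0,13,15,1) vs β=8 → FL=S FR=W RL=W RR=S
t=13: phase=(1,14,0,2) vs β=8 → FL=S FR=W RL=S RR=S
t=14: phase=(2,15,1,3) vs β=8 → FL=S FR=W RL=S RR=S
t=15: phase=(3,0,2,4) vs β=8 → FL=S FR=S RL=S RR=S
t=18: phase=(6,3,5,7) vs β=8 → FL=S FR=S RL=S RR=S
t=27: phase=(15,12,14,0) vs β=8 → FL=W FR=W RL=W RR=S

t=3: FL=S FR=S RL=S RR=W
t=4: FL=W FR=S RL=S RR=W
t=12: FL=S FR=W RL=W RR=S
t=13: FL=S FR=W RL=S RR=S
t=14: FL=S FR=W RL=S RR=S
t=15: FL=S FR=S RL=S RR=S
t=18: FL=S FR=S RL=S RR=S
t=27: FL=W FR=W RL=W RR=S


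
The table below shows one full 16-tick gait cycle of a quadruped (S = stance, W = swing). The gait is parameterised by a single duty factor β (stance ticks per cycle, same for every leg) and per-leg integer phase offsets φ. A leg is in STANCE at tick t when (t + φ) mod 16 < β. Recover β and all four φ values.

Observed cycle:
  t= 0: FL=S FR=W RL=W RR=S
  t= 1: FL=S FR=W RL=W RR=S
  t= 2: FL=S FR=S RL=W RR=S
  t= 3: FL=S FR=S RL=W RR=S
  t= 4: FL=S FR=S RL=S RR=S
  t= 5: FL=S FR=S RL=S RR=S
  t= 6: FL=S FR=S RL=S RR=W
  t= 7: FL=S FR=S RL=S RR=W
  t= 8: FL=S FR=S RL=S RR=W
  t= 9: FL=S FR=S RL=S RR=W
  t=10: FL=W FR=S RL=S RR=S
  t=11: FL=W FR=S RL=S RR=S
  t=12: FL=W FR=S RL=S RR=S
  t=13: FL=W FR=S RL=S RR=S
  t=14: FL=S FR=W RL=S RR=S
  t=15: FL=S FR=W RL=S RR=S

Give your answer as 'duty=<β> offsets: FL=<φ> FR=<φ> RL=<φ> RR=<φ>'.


duty=12 offsets: FL=2 FR=14 RL=12 RR=6

duty β = stance ticks per leg = 12
FL: stance ticks = 12; W→S at t=14 → φ=2
FR: stance ticks = 12; W→S at t=2 → φ=14
RL: stance ticks = 12; W→S at t=4 → φ=12
RR: stance ticks = 12; W→S at t=10 → φ=6


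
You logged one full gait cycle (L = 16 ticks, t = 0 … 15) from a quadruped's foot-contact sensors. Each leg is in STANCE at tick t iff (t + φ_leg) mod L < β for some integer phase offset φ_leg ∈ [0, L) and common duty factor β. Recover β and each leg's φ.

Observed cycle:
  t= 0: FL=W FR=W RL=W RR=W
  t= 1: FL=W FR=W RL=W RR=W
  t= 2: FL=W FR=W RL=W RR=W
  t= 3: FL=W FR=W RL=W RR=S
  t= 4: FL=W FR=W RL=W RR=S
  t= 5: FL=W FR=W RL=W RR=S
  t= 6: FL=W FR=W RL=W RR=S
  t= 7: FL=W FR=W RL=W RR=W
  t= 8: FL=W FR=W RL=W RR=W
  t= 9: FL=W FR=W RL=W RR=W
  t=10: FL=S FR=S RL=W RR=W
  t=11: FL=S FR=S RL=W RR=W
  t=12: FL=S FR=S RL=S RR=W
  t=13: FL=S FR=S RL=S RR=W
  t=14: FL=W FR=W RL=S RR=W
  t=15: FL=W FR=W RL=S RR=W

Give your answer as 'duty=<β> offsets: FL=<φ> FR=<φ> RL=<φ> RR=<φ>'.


duty=4 offsets: FL=6 FR=6 RL=4 RR=13

duty β = stance ticks per leg = 4
FL: stance ticks = 4; W→S at t=10 → φ=6
FR: stance ticks = 4; W→S at t=10 → φ=6
RL: stance ticks = 4; W→S at t=12 → φ=4
RR: stance ticks = 4; W→S at t=3 → φ=13


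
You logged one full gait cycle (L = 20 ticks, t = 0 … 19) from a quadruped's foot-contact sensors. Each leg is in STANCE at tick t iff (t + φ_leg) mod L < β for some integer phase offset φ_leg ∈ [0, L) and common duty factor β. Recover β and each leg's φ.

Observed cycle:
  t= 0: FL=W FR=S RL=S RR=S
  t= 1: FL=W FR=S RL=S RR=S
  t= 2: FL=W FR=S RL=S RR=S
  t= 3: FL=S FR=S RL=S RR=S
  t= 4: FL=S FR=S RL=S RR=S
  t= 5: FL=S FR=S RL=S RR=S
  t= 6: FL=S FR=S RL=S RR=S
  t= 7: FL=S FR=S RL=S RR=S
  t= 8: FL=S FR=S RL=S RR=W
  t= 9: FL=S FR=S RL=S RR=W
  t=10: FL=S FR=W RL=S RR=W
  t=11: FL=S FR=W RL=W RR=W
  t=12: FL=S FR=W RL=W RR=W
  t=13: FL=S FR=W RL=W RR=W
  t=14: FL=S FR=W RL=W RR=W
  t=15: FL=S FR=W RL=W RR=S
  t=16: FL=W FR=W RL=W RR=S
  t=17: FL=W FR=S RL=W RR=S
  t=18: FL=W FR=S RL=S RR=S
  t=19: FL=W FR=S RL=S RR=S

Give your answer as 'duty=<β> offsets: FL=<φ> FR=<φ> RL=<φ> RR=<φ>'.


duty=13 offsets: FL=17 FR=3 RL=2 RR=5

duty β = stance ticks per leg = 13
FL: stance ticks = 13; W→S at t=3 → φ=17
FR: stance ticks = 13; W→S at t=17 → φ=3
RL: stance ticks = 13; W→S at t=18 → φ=2
RR: stance ticks = 13; W→S at t=15 → φ=5


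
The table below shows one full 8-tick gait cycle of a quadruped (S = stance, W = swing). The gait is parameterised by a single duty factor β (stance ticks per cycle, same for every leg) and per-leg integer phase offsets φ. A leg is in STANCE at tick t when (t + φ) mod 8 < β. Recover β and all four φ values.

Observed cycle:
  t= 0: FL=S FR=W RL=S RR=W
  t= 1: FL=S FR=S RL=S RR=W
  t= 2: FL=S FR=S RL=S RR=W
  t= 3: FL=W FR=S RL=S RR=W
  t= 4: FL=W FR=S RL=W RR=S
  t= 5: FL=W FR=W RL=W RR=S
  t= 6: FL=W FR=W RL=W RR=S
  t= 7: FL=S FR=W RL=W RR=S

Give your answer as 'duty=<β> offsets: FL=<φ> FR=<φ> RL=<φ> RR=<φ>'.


duty=4 offsets: FL=1 FR=7 RL=0 RR=4

duty β = stance ticks per leg = 4
FL: stance ticks = 4; W→S at t=7 → φ=1
FR: stance ticks = 4; W→S at t=1 → φ=7
RL: stance ticks = 4; W→S at t=0 → φ=0
RR: stance ticks = 4; W→S at t=4 → φ=4


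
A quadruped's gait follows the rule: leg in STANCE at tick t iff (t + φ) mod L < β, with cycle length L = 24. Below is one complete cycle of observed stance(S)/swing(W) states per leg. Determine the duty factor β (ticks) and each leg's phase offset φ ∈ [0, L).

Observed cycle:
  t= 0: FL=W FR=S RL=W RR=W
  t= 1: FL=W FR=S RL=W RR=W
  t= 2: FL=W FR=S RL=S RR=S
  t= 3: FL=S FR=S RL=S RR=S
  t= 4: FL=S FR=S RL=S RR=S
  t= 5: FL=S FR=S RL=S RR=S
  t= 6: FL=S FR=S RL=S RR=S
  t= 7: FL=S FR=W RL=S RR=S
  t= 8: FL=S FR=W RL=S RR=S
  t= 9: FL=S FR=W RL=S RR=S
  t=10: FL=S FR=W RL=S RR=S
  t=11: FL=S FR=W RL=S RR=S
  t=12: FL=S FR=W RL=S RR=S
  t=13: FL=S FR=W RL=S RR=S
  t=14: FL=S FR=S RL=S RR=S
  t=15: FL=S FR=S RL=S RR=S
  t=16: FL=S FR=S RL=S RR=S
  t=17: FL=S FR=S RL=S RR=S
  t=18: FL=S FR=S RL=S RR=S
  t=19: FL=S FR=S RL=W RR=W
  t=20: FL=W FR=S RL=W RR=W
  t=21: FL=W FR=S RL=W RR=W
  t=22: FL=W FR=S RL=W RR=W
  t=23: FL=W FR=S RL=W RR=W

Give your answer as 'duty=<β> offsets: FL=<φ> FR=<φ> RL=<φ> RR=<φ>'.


duty=17 offsets: FL=21 FR=10 RL=22 RR=22

duty β = stance ticks per leg = 17
FL: stance ticks = 17; W→S at t=3 → φ=21
FR: stance ticks = 17; W→S at t=14 → φ=10
RL: stance ticks = 17; W→S at t=2 → φ=22
RR: stance ticks = 17; W→S at t=2 → φ=22


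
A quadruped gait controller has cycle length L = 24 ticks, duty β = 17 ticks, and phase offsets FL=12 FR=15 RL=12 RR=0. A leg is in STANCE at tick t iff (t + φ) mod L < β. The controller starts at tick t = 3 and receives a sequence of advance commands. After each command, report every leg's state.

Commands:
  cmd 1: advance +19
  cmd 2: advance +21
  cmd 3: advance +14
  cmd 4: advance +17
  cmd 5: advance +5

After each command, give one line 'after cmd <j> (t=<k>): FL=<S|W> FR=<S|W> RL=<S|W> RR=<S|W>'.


start t=3: FL=S FR=W RL=S RR=S
cmd 1: advance +19 → t=22, phase=(10,13,10,22) → FL=S FR=S RL=S RR=W
cmd 2: advance +21 → t=43, phase=(7,10,7,19) → FL=S FR=S RL=S RR=W
cmd 3: advance +14 → t=57, phase=(21,0,21,9) → FL=W FR=S RL=W RR=S
cmd 4: advance +17 → t=74, phase=(14,17,14,2) → FL=S FR=W RL=S RR=S
cmd 5: advance +5 → t=79, phase=(19,22,19,7) → FL=W FR=W RL=W RR=S

after cmd 1 (t=22): FL=S FR=S RL=S RR=W
after cmd 2 (t=43): FL=S FR=S RL=S RR=W
after cmd 3 (t=57): FL=W FR=S RL=W RR=S
after cmd 4 (t=74): FL=S FR=W RL=S RR=S
after cmd 5 (t=79): FL=W FR=W RL=W RR=S


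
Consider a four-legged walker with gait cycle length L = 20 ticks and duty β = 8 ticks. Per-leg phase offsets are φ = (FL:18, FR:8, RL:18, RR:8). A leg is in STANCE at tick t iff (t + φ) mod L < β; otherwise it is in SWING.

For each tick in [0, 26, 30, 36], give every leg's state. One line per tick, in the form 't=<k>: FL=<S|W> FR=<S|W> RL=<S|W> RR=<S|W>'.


t=0: FL=W FR=W RL=W RR=W
t=26: FL=S FR=W RL=S RR=W
t=30: FL=W FR=W RL=W RR=W
t=36: FL=W FR=S RL=W RR=S

t=0: phase=(18,8,18,8) vs β=8 → FL=W FR=W RL=W RR=W
t=26: phase=(4,14,4,14) vs β=8 → FL=S FR=W RL=S RR=W
t=30: phase=(8,18,8,18) vs β=8 → FL=W FR=W RL=W RR=W
t=36: phase=(14,4,14,4) vs β=8 → FL=W FR=S RL=W RR=S


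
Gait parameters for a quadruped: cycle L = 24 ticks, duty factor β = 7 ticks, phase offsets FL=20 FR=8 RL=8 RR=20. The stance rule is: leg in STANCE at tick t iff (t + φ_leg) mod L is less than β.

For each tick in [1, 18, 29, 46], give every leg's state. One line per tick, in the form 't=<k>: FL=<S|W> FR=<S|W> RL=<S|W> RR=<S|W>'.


t=1: FL=W FR=W RL=W RR=W
t=18: FL=W FR=S RL=S RR=W
t=29: FL=S FR=W RL=W RR=S
t=46: FL=W FR=S RL=S RR=W

t=1: phase=(21,9,9,21) vs β=7 → FL=W FR=W RL=W RR=W
t=18: phase=(14,2,2,14) vs β=7 → FL=W FR=S RL=S RR=W
t=29: phase=(1,13,13,1) vs β=7 → FL=S FR=W RL=W RR=S
t=46: phase=(18,6,6,18) vs β=7 → FL=W FR=S RL=S RR=W


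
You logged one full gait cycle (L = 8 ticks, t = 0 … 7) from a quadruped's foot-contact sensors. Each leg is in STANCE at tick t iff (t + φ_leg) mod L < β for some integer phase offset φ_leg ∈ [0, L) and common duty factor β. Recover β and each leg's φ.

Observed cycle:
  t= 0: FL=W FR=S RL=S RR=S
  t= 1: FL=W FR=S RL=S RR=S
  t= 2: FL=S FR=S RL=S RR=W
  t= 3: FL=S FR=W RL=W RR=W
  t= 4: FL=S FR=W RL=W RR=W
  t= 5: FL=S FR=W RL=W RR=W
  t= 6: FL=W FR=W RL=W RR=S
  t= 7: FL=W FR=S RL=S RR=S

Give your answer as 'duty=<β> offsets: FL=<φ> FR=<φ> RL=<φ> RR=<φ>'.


duty β = stance ticks per leg = 4
FL: stance ticks = 4; W→S at t=2 → φ=6
FR: stance ticks = 4; W→S at t=7 → φ=1
RL: stance ticks = 4; W→S at t=7 → φ=1
RR: stance ticks = 4; W→S at t=6 → φ=2

duty=4 offsets: FL=6 FR=1 RL=1 RR=2


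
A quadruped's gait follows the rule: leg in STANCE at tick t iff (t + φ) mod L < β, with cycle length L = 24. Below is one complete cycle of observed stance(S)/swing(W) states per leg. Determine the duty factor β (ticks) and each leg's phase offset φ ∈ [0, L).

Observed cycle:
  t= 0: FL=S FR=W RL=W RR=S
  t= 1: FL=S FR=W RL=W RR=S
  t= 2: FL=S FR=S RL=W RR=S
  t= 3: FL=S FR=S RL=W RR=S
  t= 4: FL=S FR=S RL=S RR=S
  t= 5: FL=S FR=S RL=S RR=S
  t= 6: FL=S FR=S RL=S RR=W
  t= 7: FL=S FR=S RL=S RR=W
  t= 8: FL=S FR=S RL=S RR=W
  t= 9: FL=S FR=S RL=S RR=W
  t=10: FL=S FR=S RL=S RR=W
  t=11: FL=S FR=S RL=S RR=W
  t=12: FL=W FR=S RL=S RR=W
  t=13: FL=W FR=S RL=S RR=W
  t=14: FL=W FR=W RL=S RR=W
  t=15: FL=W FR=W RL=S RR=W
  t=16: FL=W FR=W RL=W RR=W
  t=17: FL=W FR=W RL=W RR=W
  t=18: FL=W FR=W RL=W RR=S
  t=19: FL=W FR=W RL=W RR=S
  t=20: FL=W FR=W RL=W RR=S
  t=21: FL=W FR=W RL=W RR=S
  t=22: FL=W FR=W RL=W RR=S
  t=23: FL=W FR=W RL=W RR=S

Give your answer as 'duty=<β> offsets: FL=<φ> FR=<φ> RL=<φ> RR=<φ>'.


duty=12 offsets: FL=0 FR=22 RL=20 RR=6

duty β = stance ticks per leg = 12
FL: stance ticks = 12; W→S at t=0 → φ=0
FR: stance ticks = 12; W→S at t=2 → φ=22
RL: stance ticks = 12; W→S at t=4 → φ=20
RR: stance ticks = 12; W→S at t=18 → φ=6


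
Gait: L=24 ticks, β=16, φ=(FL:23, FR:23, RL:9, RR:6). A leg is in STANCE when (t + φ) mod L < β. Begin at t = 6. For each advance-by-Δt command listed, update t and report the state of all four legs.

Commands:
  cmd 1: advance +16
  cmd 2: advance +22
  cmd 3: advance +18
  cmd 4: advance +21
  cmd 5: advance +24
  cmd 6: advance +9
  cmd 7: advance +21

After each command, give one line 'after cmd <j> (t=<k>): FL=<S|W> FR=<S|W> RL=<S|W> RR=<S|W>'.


start t=6: FL=S FR=S RL=S RR=S
cmd 1: advance +16 → t=22, phase=(21,21,7,4) → FL=W FR=W RL=S RR=S
cmd 2: advance +22 → t=44, phase=(19,19,5,2) → FL=W FR=W RL=S RR=S
cmd 3: advance +18 → t=62, phase=(13,13,23,20) → FL=S FR=S RL=W RR=W
cmd 4: advance +21 → t=83, phase=(10,10,20,17) → FL=S FR=S RL=W RR=W
cmd 5: advance +24 → t=107, phase=(10,10,20,17) → FL=S FR=S RL=W RR=W
cmd 6: advance +9 → t=116, phase=(19,19,5,2) → FL=W FR=W RL=S RR=S
cmd 7: advance +21 → t=137, phase=(16,16,2,23) → FL=W FR=W RL=S RR=W

after cmd 1 (t=22): FL=W FR=W RL=S RR=S
after cmd 2 (t=44): FL=W FR=W RL=S RR=S
after cmd 3 (t=62): FL=S FR=S RL=W RR=W
after cmd 4 (t=83): FL=S FR=S RL=W RR=W
after cmd 5 (t=107): FL=S FR=S RL=W RR=W
after cmd 6 (t=116): FL=W FR=W RL=S RR=S
after cmd 7 (t=137): FL=W FR=W RL=S RR=W


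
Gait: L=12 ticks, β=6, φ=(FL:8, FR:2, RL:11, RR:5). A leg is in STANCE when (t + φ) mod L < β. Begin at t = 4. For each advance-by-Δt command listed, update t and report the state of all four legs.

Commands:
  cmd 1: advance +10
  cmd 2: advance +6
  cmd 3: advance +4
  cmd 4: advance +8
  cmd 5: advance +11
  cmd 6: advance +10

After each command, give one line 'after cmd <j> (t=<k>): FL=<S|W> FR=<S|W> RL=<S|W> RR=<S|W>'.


after cmd 1 (t=14): FL=W FR=S RL=S RR=W
after cmd 2 (t=20): FL=S FR=W RL=W RR=S
after cmd 3 (t=24): FL=W FR=S RL=W RR=S
after cmd 4 (t=32): FL=S FR=W RL=W RR=S
after cmd 5 (t=43): FL=S FR=W RL=W RR=S
after cmd 6 (t=53): FL=S FR=W RL=S RR=W

start t=4: FL=S FR=W RL=S RR=W
cmd 1: advance +10 → t=14, phase=(10,4,1,7) → FL=W FR=S RL=S RR=W
cmd 2: advance +6 → t=20, phase=(4,10,7,1) → FL=S FR=W RL=W RR=S
cmd 3: advance +4 → t=24, phase=(8,2,11,5) → FL=W FR=S RL=W RR=S
cmd 4: advance +8 → t=32, phase=(4,10,7,1) → FL=S FR=W RL=W RR=S
cmd 5: advance +11 → t=43, phase=(3,9,6,0) → FL=S FR=W RL=W RR=S
cmd 6: advance +10 → t=53, phase=(1,7,4,10) → FL=S FR=W RL=S RR=W


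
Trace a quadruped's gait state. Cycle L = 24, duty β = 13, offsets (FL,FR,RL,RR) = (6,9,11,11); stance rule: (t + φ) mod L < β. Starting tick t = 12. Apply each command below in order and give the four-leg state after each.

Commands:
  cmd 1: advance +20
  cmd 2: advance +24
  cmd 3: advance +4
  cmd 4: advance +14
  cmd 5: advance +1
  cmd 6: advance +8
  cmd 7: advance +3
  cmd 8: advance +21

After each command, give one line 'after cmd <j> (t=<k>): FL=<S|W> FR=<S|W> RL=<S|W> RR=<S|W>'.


after cmd 1 (t=32): FL=W FR=W RL=W RR=W
after cmd 2 (t=56): FL=W FR=W RL=W RR=W
after cmd 3 (t=60): FL=W FR=W RL=W RR=W
after cmd 4 (t=74): FL=S FR=S RL=W RR=W
after cmd 5 (t=75): FL=S FR=S RL=W RR=W
after cmd 6 (t=83): FL=W FR=W RL=W RR=W
after cmd 7 (t=86): FL=W FR=W RL=S RR=S
after cmd 8 (t=107): FL=W FR=W RL=W RR=W

start t=12: FL=W FR=W RL=W RR=W
cmd 1: advance +20 → t=32, phase=(14,17,19,19) → FL=W FR=W RL=W RR=W
cmd 2: advance +24 → t=56, phase=(14,17,19,19) → FL=W FR=W RL=W RR=W
cmd 3: advance +4 → t=60, phase=(18,21,23,23) → FL=W FR=W RL=W RR=W
cmd 4: advance +14 → t=74, phase=(8,11,13,13) → FL=S FR=S RL=W RR=W
cmd 5: advance +1 → t=75, phase=(9,12,14,14) → FL=S FR=S RL=W RR=W
cmd 6: advance +8 → t=83, phase=(17,20,22,22) → FL=W FR=W RL=W RR=W
cmd 7: advance +3 → t=86, phase=(20,23,1,1) → FL=W FR=W RL=S RR=S
cmd 8: advance +21 → t=107, phase=(17,20,22,22) → FL=W FR=W RL=W RR=W


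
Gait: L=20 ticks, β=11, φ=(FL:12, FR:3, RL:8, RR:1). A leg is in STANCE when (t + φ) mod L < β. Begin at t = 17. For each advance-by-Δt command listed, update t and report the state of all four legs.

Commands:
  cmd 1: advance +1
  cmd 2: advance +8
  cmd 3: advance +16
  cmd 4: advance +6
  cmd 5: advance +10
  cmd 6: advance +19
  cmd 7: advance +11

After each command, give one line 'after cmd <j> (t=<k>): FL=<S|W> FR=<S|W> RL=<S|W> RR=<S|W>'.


start t=17: FL=S FR=S RL=S RR=W
cmd 1: advance +1 → t=18, phase=(10,1,6,19) → FL=S FR=S RL=S RR=W
cmd 2: advance +8 → t=26, phase=(18,9,14,7) → FL=W FR=S RL=W RR=S
cmd 3: advance +16 → t=42, phase=(14,5,10,3) → FL=W FR=S RL=S RR=S
cmd 4: advance +6 → t=48, phase=(0,11,16,9) → FL=S FR=W RL=W RR=S
cmd 5: advance +10 → t=58, phase=(10,1,6,19) → FL=S FR=S RL=S RR=W
cmd 6: advance +19 → t=77, phase=(9,0,5,18) → FL=S FR=S RL=S RR=W
cmd 7: advance +11 → t=88, phase=(0,11,16,9) → FL=S FR=W RL=W RR=S

after cmd 1 (t=18): FL=S FR=S RL=S RR=W
after cmd 2 (t=26): FL=W FR=S RL=W RR=S
after cmd 3 (t=42): FL=W FR=S RL=S RR=S
after cmd 4 (t=48): FL=S FR=W RL=W RR=S
after cmd 5 (t=58): FL=S FR=S RL=S RR=W
after cmd 6 (t=77): FL=S FR=S RL=S RR=W
after cmd 7 (t=88): FL=S FR=W RL=W RR=S


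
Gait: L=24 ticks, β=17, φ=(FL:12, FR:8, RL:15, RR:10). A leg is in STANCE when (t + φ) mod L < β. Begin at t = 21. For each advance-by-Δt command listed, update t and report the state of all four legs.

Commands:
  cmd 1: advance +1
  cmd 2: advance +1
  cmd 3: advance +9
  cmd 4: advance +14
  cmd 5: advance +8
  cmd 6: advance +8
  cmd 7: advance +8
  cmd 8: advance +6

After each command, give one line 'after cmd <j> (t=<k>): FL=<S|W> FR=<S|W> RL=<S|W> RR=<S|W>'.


start t=21: FL=S FR=S RL=S RR=S
cmd 1: advance +1 → t=22, phase=(10,6,13,8) → FL=S FR=S RL=S RR=S
cmd 2: advance +1 → t=23, phase=(11,7,14,9) → FL=S FR=S RL=S RR=S
cmd 3: advance +9 → t=32, phase=(20,16,23,18) → FL=W FR=S RL=W RR=W
cmd 4: advance +14 → t=46, phase=(10,6,13,8) → FL=S FR=S RL=S RR=S
cmd 5: advance +8 → t=54, phase=(18,14,21,16) → FL=W FR=S RL=W RR=S
cmd 6: advance +8 → t=62, phase=(2,22,5,0) → FL=S FR=W RL=S RR=S
cmd 7: advance +8 → t=70, phase=(10,6,13,8) → FL=S FR=S RL=S RR=S
cmd 8: advance +6 → t=76, phase=(16,12,19,14) → FL=S FR=S RL=W RR=S

after cmd 1 (t=22): FL=S FR=S RL=S RR=S
after cmd 2 (t=23): FL=S FR=S RL=S RR=S
after cmd 3 (t=32): FL=W FR=S RL=W RR=W
after cmd 4 (t=46): FL=S FR=S RL=S RR=S
after cmd 5 (t=54): FL=W FR=S RL=W RR=S
after cmd 6 (t=62): FL=S FR=W RL=S RR=S
after cmd 7 (t=70): FL=S FR=S RL=S RR=S
after cmd 8 (t=76): FL=S FR=S RL=W RR=S


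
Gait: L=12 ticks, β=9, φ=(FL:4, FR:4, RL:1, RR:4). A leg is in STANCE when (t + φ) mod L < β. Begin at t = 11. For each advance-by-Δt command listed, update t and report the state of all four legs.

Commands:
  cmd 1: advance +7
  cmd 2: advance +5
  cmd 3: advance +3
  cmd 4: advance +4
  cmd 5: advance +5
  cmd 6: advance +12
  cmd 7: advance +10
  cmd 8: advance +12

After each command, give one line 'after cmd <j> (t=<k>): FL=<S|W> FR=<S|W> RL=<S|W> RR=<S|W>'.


after cmd 1 (t=18): FL=W FR=W RL=S RR=W
after cmd 2 (t=23): FL=S FR=S RL=S RR=S
after cmd 3 (t=26): FL=S FR=S RL=S RR=S
after cmd 4 (t=30): FL=W FR=W RL=S RR=W
after cmd 5 (t=35): FL=S FR=S RL=S RR=S
after cmd 6 (t=47): FL=S FR=S RL=S RR=S
after cmd 7 (t=57): FL=S FR=S RL=W RR=S
after cmd 8 (t=69): FL=S FR=S RL=W RR=S

start t=11: FL=S FR=S RL=S RR=S
cmd 1: advance +7 → t=18, phase=(10,10,7,10) → FL=W FR=W RL=S RR=W
cmd 2: advance +5 → t=23, phase=(3,3,0,3) → FL=S FR=S RL=S RR=S
cmd 3: advance +3 → t=26, phase=(6,6,3,6) → FL=S FR=S RL=S RR=S
cmd 4: advance +4 → t=30, phase=(10,10,7,10) → FL=W FR=W RL=S RR=W
cmd 5: advance +5 → t=35, phase=(3,3,0,3) → FL=S FR=S RL=S RR=S
cmd 6: advance +12 → t=47, phase=(3,3,0,3) → FL=S FR=S RL=S RR=S
cmd 7: advance +10 → t=57, phase=(1,1,10,1) → FL=S FR=S RL=W RR=S
cmd 8: advance +12 → t=69, phase=(1,1,10,1) → FL=S FR=S RL=W RR=S


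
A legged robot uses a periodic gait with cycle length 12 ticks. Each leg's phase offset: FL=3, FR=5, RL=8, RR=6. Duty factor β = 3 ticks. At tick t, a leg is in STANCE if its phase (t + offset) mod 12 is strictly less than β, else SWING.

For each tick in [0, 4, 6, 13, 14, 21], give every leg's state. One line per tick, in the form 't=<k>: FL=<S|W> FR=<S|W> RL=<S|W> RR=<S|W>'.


t=0: FL=W FR=W RL=W RR=W
t=4: FL=W FR=W RL=S RR=W
t=6: FL=W FR=W RL=S RR=S
t=13: FL=W FR=W RL=W RR=W
t=14: FL=W FR=W RL=W RR=W
t=21: FL=S FR=S RL=W RR=W

t=0: phase=(3,5,8,6) vs β=3 → FL=W FR=W RL=W RR=W
t=4: phase=(7,9,0,10) vs β=3 → FL=W FR=W RL=S RR=W
t=6: phase=(9,11,2,0) vs β=3 → FL=W FR=W RL=S RR=S
t=13: phase=(4,6,9,7) vs β=3 → FL=W FR=W RL=W RR=W
t=14: phase=(5,7,10,8) vs β=3 → FL=W FR=W RL=W RR=W
t=21: phase=(0,2,5,3) vs β=3 → FL=S FR=S RL=W RR=W


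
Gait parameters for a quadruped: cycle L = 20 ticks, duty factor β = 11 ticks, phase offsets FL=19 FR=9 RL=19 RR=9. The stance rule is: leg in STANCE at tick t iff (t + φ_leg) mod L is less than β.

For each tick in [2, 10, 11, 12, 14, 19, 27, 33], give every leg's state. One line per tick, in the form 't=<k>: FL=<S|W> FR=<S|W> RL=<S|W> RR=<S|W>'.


t=2: FL=S FR=W RL=S RR=W
t=10: FL=S FR=W RL=S RR=W
t=11: FL=S FR=S RL=S RR=S
t=12: FL=W FR=S RL=W RR=S
t=14: FL=W FR=S RL=W RR=S
t=19: FL=W FR=S RL=W RR=S
t=27: FL=S FR=W RL=S RR=W
t=33: FL=W FR=S RL=W RR=S

t=2: phase=(1,11,1,11) vs β=11 → FL=S FR=W RL=S RR=W
t=10: phase=(9,19,9,19) vs β=11 → FL=S FR=W RL=S RR=W
t=11: phase=(10,0,10,0) vs β=11 → FL=S FR=S RL=S RR=S
t=12: phase=(11,1,11,1) vs β=11 → FL=W FR=S RL=W RR=S
t=14: phase=(13,3,13,3) vs β=11 → FL=W FR=S RL=W RR=S
t=19: phase=(18,8,18,8) vs β=11 → FL=W FR=S RL=W RR=S
t=27: phase=(6,16,6,16) vs β=11 → FL=S FR=W RL=S RR=W
t=33: phase=(12,2,12,2) vs β=11 → FL=W FR=S RL=W RR=S


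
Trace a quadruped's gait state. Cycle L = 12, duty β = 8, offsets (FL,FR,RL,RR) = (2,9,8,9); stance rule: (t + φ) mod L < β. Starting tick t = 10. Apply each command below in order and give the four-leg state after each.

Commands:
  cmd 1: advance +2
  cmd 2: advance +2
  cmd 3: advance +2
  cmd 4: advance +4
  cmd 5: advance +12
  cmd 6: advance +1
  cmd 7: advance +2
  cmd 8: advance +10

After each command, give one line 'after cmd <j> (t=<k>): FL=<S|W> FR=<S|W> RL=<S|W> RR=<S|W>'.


after cmd 1 (t=12): FL=S FR=W RL=W RR=W
after cmd 2 (t=14): FL=S FR=W RL=W RR=W
after cmd 3 (t=16): FL=S FR=S RL=S RR=S
after cmd 4 (t=20): FL=W FR=S RL=S RR=S
after cmd 5 (t=32): FL=W FR=S RL=S RR=S
after cmd 6 (t=33): FL=W FR=S RL=S RR=S
after cmd 7 (t=35): FL=S FR=W RL=S RR=W
after cmd 8 (t=45): FL=W FR=S RL=S RR=S

start t=10: FL=S FR=S RL=S RR=S
cmd 1: advance +2 → t=12, phase=(2,9,8,9) → FL=S FR=W RL=W RR=W
cmd 2: advance +2 → t=14, phase=(4,11,10,11) → FL=S FR=W RL=W RR=W
cmd 3: advance +2 → t=16, phase=(6,1,0,1) → FL=S FR=S RL=S RR=S
cmd 4: advance +4 → t=20, phase=(10,5,4,5) → FL=W FR=S RL=S RR=S
cmd 5: advance +12 → t=32, phase=(10,5,4,5) → FL=W FR=S RL=S RR=S
cmd 6: advance +1 → t=33, phase=(11,6,5,6) → FL=W FR=S RL=S RR=S
cmd 7: advance +2 → t=35, phase=(1,8,7,8) → FL=S FR=W RL=S RR=W
cmd 8: advance +10 → t=45, phase=(11,6,5,6) → FL=W FR=S RL=S RR=S


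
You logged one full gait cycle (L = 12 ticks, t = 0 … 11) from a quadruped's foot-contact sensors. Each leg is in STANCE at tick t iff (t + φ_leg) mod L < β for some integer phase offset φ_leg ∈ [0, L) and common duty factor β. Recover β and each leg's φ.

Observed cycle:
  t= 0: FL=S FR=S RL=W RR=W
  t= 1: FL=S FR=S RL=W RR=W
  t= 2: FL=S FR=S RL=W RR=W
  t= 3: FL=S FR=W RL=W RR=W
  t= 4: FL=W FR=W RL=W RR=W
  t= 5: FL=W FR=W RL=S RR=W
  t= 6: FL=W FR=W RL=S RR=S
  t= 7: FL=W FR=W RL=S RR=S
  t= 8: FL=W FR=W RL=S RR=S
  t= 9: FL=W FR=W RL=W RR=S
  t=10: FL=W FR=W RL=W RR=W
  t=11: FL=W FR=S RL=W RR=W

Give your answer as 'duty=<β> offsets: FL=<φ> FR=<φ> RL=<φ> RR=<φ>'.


duty=4 offsets: FL=0 FR=1 RL=7 RR=6

duty β = stance ticks per leg = 4
FL: stance ticks = 4; W→S at t=0 → φ=0
FR: stance ticks = 4; W→S at t=11 → φ=1
RL: stance ticks = 4; W→S at t=5 → φ=7
RR: stance ticks = 4; W→S at t=6 → φ=6


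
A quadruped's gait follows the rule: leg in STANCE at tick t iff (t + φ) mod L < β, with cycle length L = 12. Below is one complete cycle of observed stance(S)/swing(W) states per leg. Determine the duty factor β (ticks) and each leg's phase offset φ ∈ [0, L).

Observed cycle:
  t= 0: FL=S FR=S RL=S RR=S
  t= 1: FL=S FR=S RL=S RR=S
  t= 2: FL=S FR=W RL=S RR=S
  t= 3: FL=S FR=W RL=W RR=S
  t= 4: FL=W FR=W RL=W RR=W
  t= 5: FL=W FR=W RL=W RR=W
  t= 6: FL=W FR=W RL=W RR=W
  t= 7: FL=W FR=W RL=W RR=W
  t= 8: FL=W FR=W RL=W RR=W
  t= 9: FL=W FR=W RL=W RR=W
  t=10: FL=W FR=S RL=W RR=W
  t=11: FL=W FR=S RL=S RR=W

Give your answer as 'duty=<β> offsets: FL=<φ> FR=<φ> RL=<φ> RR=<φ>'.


duty β = stance ticks per leg = 4
FL: stance ticks = 4; W→S at t=0 → φ=0
FR: stance ticks = 4; W→S at t=10 → φ=2
RL: stance ticks = 4; W→S at t=11 → φ=1
RR: stance ticks = 4; W→S at t=0 → φ=0

duty=4 offsets: FL=0 FR=2 RL=1 RR=0


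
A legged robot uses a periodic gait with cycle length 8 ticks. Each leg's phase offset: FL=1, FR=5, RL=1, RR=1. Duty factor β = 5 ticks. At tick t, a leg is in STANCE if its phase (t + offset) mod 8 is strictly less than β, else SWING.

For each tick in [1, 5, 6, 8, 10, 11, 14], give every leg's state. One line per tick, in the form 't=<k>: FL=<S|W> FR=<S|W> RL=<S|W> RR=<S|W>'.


t=1: phase=(2,6,2,2) vs β=5 → FL=S FR=W RL=S RR=S
t=5: phase=(6,2,6,6) vs β=5 → FL=W FR=S RL=W RR=W
t=6: phase=(7,3,7,7) vs β=5 → FL=W FR=S RL=W RR=W
t=8: phase=(1,5,1,1) vs β=5 → FL=S FR=W RL=S RR=S
t=10: phase=(3,7,3,3) vs β=5 → FL=S FR=W RL=S RR=S
t=11: phase=(4,0,4,4) vs β=5 → FL=S FR=S RL=S RR=S
t=14: phase=(7,3,7,7) vs β=5 → FL=W FR=S RL=W RR=W

t=1: FL=S FR=W RL=S RR=S
t=5: FL=W FR=S RL=W RR=W
t=6: FL=W FR=S RL=W RR=W
t=8: FL=S FR=W RL=S RR=S
t=10: FL=S FR=W RL=S RR=S
t=11: FL=S FR=S RL=S RR=S
t=14: FL=W FR=S RL=W RR=W


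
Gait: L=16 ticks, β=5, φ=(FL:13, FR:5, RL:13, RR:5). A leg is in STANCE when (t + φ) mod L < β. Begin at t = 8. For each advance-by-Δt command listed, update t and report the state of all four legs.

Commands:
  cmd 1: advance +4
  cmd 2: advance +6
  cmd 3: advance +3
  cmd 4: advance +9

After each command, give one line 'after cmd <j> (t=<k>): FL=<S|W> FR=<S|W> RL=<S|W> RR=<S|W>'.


start t=8: FL=W FR=W RL=W RR=W
cmd 1: advance +4 → t=12, phase=(9,1,9,1) → FL=W FR=S RL=W RR=S
cmd 2: advance +6 → t=18, phase=(15,7,15,7) → FL=W FR=W RL=W RR=W
cmd 3: advance +3 → t=21, phase=(2,10,2,10) → FL=S FR=W RL=S RR=W
cmd 4: advance +9 → t=30, phase=(11,3,11,3) → FL=W FR=S RL=W RR=S

after cmd 1 (t=12): FL=W FR=S RL=W RR=S
after cmd 2 (t=18): FL=W FR=W RL=W RR=W
after cmd 3 (t=21): FL=S FR=W RL=S RR=W
after cmd 4 (t=30): FL=W FR=S RL=W RR=S


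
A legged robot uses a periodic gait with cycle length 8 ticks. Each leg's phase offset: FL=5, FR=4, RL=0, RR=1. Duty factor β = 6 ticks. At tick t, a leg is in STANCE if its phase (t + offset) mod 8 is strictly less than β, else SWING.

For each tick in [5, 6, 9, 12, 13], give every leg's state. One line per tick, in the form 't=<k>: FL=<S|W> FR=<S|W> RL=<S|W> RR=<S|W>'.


t=5: phase=(2,1,5,6) vs β=6 → FL=S FR=S RL=S RR=W
t=6: phase=(3,2,6,7) vs β=6 → FL=S FR=S RL=W RR=W
t=9: phase=(6,5,1,2) vs β=6 → FL=W FR=S RL=S RR=S
t=12: phase=(1,0,4,5) vs β=6 → FL=S FR=S RL=S RR=S
t=13: phase=(2,1,5,6) vs β=6 → FL=S FR=S RL=S RR=W

t=5: FL=S FR=S RL=S RR=W
t=6: FL=S FR=S RL=W RR=W
t=9: FL=W FR=S RL=S RR=S
t=12: FL=S FR=S RL=S RR=S
t=13: FL=S FR=S RL=S RR=W


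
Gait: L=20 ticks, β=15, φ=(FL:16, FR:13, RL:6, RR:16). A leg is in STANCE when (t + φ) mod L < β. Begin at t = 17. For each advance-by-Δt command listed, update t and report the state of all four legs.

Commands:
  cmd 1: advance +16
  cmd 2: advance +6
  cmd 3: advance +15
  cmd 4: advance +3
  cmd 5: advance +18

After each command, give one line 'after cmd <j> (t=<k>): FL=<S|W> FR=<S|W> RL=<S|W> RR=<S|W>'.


after cmd 1 (t=33): FL=S FR=S RL=W RR=S
after cmd 2 (t=39): FL=W FR=S RL=S RR=W
after cmd 3 (t=54): FL=S FR=S RL=S RR=S
after cmd 4 (t=57): FL=S FR=S RL=S RR=S
after cmd 5 (t=75): FL=S FR=S RL=S RR=S

start t=17: FL=S FR=S RL=S RR=S
cmd 1: advance +16 → t=33, phase=(9,6,19,9) → FL=S FR=S RL=W RR=S
cmd 2: advance +6 → t=39, phase=(15,12,5,15) → FL=W FR=S RL=S RR=W
cmd 3: advance +15 → t=54, phase=(10,7,0,10) → FL=S FR=S RL=S RR=S
cmd 4: advance +3 → t=57, phase=(13,10,3,13) → FL=S FR=S RL=S RR=S
cmd 5: advance +18 → t=75, phase=(11,8,1,11) → FL=S FR=S RL=S RR=S
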